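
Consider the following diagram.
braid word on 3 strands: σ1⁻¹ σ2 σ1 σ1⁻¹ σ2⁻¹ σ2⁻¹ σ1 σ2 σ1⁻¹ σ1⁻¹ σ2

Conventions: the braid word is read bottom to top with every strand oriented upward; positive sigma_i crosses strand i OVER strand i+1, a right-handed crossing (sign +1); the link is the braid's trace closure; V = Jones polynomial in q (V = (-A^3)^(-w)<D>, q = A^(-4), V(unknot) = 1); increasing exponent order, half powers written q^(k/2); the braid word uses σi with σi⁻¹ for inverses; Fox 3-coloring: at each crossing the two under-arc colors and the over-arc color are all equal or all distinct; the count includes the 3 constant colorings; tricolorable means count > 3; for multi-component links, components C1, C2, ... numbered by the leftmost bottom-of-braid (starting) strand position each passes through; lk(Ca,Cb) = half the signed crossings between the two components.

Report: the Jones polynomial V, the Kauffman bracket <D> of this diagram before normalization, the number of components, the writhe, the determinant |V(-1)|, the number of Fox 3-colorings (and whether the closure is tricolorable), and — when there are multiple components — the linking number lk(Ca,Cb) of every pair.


Jones polynomial: V(q) = q^(-7/2) - q^(-5/2) + q^(-3/2) - 2q^(-1/2) - q^(3/2)
<D> = A^-9 + 2A^-1 - A^3 + A^7 - A^11; writhe -1
components 2, writhe -1 (11 crossings)
linking number lk(C1,C2) = +1
3-colorings: 9 of 3^11, det 6 — tricolorable
note: summing lk over 1 pair gives +1


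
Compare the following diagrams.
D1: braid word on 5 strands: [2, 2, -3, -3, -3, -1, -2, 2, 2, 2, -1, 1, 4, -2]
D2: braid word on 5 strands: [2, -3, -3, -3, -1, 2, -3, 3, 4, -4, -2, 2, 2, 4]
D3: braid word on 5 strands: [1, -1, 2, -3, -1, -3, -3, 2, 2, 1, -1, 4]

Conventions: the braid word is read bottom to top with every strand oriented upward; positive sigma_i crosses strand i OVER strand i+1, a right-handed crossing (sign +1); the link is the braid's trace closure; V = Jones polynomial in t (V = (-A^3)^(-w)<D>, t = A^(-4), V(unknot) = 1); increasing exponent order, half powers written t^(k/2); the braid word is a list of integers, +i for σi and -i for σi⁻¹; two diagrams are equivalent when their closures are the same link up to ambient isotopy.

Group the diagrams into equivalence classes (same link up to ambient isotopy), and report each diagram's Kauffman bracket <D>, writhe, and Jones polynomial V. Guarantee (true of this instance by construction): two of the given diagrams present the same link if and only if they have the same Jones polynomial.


equivalence classes: {D1, D2, D3}
D1 (bracket -A^-12 + A^-8 - A^-4 + 3 - A^4 + A^8 - A^12; 14 crossings at w = 0): V = -t^-3 + t^-2 - t^-1 + 3 - t + t^2 - t^3
V(D2) = -t^-3 + t^-2 - t^-1 + 3 - t + t^2 - t^3  (w 0, c 14, <D> = -A^-12 + A^-8 - A^-4 + 3 - A^4 + A^8 - A^12)
V(D3) = -t^-3 + t^-2 - t^-1 + 3 - t + t^2 - t^3  (w 0, c 12, <D> = -A^-12 + A^-8 - A^-4 + 3 - A^4 + A^8 - A^12)
observation: one V(t) for all 3 diagrams — one class (guaranteed)


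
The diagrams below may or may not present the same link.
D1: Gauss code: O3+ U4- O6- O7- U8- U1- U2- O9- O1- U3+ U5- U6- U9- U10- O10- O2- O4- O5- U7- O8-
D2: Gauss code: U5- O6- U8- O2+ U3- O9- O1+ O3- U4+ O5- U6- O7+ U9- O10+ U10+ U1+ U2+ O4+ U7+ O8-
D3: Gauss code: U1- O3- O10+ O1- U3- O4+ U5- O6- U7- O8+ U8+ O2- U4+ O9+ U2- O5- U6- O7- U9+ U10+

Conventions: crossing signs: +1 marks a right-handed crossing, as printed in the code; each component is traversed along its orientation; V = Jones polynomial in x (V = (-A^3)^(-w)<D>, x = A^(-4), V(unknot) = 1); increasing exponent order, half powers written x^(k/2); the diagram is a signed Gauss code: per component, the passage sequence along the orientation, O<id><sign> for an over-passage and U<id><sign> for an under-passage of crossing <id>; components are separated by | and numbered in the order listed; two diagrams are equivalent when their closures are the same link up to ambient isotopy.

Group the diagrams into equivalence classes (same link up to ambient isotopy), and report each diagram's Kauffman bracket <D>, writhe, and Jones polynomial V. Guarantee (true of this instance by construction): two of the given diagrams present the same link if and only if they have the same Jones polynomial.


equivalence classes: {D1} | {D2} | {D3}
D1 (bracket A^-16 + 2A^-8 - 2A^-4 + 1 - 2A^4 + A^8; 10 crossings at w = -8): V = x^-8 - 2x^-7 + x^-6 - 2x^-5 + 2x^-4 + x^-2
D2 (bracket -A^-12 + 2A^-8 - 2A^-4 + 3 - 2A^4 + 2A^8 - A^12; 10 crossings at w = 0): V = -x^-3 + 2x^-2 - 2x^-1 + 3 - 2x + 2x^2 - x^3
D3 (bracket A^-10 - A^-6 + 2A^-2 - 2A^2 + 2A^6 - 2A^10 + A^14; 10 crossings at w = -2): V = x^-5 - 2x^-4 + 2x^-3 - 2x^-2 + 2x^-1 - 1 + x
key observation: 3 classes among 3 diagrams; unequal V(x) rules out equality


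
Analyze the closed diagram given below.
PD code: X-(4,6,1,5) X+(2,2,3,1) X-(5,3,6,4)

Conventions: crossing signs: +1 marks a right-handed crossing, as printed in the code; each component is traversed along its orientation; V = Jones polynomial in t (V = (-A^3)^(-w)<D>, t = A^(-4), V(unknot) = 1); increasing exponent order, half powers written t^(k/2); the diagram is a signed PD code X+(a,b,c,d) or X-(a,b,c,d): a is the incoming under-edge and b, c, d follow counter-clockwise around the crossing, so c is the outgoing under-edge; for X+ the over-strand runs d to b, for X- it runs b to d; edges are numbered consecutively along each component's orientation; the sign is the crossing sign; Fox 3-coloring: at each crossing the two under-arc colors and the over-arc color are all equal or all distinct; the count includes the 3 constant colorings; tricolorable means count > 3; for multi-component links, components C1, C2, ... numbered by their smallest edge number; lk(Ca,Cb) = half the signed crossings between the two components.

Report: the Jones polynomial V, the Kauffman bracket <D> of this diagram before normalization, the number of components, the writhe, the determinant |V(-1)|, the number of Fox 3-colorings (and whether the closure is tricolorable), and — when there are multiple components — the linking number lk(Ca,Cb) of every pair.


V = -t^(-5/2) - t^(-1/2)
<D> = A^-1 + A^7 (w = -1)
2 components over 3 crossings, w = -1
lk(C1,C2): -1
3 Fox colorings among 3^3, |V(-1)| = 2: not tricolorable
why: span 2 respects span(V) <= c + mu - 1 = 4 for this 2-component diagram


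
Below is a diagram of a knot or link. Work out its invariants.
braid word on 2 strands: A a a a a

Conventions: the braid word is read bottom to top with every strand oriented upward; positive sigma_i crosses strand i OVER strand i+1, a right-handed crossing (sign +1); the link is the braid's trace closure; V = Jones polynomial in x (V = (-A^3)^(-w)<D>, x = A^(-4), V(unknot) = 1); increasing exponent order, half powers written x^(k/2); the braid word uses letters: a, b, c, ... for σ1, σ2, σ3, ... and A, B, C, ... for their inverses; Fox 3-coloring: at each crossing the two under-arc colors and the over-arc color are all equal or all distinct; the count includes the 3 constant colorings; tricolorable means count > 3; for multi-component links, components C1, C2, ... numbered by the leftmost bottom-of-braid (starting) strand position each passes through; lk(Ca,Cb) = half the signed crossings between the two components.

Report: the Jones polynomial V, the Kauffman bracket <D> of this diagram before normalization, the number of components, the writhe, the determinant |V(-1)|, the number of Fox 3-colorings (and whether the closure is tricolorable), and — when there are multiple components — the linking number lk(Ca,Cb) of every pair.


V(x) = x + x^3 - x^4
bracket: A^-7 - A^-3 - A^5, w = +3
1 component, writhe +3, over 5 crossings
det 3, colorings 9 of 3^5 — tricolorable
observation: the span of V is 3, forcing >= 3 crossings in any diagram


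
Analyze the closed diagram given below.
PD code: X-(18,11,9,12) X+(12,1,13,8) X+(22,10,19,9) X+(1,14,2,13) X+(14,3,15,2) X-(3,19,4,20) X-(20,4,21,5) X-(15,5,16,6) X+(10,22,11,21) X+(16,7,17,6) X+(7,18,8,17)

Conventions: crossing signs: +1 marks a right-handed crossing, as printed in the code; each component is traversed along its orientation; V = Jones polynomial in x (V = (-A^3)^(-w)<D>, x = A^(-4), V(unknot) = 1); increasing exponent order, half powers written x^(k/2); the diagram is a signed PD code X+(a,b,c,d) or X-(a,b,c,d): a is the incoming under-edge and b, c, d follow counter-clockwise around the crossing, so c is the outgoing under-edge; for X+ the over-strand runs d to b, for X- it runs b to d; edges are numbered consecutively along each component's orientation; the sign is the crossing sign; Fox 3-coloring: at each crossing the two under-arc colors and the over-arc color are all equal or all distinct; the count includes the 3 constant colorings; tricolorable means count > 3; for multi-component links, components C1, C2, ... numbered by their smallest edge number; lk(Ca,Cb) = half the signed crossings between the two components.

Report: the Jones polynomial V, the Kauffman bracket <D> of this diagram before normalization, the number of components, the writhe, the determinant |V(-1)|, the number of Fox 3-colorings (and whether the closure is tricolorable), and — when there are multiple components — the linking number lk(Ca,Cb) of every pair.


V(x) = -x^-2 + 3x^-1 - 4 + 7x - 7x^2 + 8x^3 - 6x^4 + 5x^5 - 2x^6 + x^7
bracket: -A^-19 + 2A^-15 - 5A^-11 + 6A^-7 - 8A^-3 + 7A - 7A^5 + 4A^9 - 3A^13 + A^17, w = +3
3 components, writhe +3, over 11 crossings
lk(C1,C2) = +2
linking number lk(C1,C3) = -1
lk(C2,C3): +1
det 44, colorings 3 of 3^11 — not tricolorable
observation: the span of V is 9, within the link bound 11 + 3 - 1


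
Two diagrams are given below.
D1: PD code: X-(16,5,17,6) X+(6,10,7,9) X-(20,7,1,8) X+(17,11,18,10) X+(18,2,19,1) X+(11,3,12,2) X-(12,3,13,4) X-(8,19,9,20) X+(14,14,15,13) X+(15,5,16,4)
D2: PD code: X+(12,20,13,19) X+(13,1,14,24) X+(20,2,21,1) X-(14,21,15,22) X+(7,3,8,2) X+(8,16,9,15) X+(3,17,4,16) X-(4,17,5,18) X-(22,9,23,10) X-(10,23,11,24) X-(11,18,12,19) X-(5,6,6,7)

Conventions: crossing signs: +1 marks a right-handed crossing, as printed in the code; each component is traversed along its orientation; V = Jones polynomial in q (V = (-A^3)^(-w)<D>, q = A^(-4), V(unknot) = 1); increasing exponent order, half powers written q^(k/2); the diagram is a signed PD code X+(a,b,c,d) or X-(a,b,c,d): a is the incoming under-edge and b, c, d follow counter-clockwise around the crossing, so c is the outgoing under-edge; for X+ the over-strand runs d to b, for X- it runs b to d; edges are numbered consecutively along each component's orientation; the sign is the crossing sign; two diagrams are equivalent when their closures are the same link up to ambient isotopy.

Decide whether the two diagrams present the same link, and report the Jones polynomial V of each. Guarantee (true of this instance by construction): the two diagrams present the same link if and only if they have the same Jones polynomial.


equivalent: yes
V(D1) = q^-2 - q^-1 + 1 - q + q^2  (w +2, c 10, <D> = A^-2 - A^2 + A^6 - A^10 + A^14)
D2 (bracket A^-8 - A^-4 + 1 - A^4 + A^8; 12 crossings at w = 0): V = q^-2 - q^-1 + 1 - q + q^2
why: all 2 diagrams share one V(q), hence one class


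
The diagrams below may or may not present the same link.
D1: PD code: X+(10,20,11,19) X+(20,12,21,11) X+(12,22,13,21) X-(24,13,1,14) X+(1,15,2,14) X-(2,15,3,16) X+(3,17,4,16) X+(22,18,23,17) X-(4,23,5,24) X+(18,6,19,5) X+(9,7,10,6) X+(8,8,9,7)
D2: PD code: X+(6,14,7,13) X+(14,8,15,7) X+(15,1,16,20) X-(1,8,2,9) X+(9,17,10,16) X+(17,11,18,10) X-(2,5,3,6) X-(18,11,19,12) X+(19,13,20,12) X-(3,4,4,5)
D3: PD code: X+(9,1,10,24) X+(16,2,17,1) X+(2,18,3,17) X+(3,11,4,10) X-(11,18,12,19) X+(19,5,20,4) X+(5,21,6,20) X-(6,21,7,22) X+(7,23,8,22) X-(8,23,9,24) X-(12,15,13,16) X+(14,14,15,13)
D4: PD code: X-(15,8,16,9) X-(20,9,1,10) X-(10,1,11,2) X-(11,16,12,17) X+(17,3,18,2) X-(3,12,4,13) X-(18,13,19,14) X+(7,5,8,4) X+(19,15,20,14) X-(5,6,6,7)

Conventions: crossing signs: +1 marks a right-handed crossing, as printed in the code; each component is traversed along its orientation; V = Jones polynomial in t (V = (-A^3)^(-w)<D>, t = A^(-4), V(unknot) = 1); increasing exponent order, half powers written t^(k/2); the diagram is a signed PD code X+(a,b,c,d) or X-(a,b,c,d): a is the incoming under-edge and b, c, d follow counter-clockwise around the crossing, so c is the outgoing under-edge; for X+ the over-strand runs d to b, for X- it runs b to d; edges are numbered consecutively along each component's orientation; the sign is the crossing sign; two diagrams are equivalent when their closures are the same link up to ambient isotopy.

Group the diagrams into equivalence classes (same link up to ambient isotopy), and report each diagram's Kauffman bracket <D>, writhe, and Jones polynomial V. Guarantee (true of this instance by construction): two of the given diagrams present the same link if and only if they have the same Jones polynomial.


grouping into links: {D1} | {D2, D3} | {D4}
V(D1) = t^2 + t^4 - t^5 + t^6 - t^7  (w +6, c 12, <D> = -A^-10 + A^-6 - A^-2 + A^2 + A^10)
D2 (bracket -A^-18 + A^-14 - A^-10 + 2A^-6 - A^-2 + A^2; 10 crossings at w = +2): V = t - t^2 + 2t^3 - t^4 + t^5 - t^6
V(D3) = t - t^2 + 2t^3 - t^4 + t^5 - t^6  [12 crossings, <D> = -A^-12 + A^-8 - A^-4 + 2 - A^4 + A^8, w = +4]
D4 (bracket A^-8 - A^-4 + 2 - A^4 + A^8 - A^12; 10 crossings at w = -4): V = -t^-6 + t^-5 - t^-4 + 2t^-3 - t^-2 + t^-1
key observation: 3 values of V(t) split the 4 diagrams


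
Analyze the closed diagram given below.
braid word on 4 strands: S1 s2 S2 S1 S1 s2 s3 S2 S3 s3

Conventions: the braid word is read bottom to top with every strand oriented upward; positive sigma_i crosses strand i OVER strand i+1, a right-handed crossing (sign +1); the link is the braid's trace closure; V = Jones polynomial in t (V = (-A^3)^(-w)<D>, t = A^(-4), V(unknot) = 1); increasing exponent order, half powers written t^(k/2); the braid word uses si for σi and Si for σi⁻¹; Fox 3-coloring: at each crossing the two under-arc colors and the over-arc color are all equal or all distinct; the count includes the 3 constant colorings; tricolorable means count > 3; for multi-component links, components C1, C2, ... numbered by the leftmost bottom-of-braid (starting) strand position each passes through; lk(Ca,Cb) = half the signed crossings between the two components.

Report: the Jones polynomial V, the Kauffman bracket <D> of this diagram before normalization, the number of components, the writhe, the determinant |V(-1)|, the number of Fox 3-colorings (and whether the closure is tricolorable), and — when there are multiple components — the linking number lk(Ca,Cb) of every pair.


V = t^(-9/2) - t^(-5/2) - t^(-3/2) - t^(-1/2)
<D> = -A^-4 - 1 - A^4 + A^12 (w = -2)
2 components over 10 crossings, w = -2
lk(C1,C2): 0
27 Fox colorings among 3^10, |V(-1)| = 0: tricolorable
why: det 0 = |V(-1)|; divisible by 3, so tricolorable


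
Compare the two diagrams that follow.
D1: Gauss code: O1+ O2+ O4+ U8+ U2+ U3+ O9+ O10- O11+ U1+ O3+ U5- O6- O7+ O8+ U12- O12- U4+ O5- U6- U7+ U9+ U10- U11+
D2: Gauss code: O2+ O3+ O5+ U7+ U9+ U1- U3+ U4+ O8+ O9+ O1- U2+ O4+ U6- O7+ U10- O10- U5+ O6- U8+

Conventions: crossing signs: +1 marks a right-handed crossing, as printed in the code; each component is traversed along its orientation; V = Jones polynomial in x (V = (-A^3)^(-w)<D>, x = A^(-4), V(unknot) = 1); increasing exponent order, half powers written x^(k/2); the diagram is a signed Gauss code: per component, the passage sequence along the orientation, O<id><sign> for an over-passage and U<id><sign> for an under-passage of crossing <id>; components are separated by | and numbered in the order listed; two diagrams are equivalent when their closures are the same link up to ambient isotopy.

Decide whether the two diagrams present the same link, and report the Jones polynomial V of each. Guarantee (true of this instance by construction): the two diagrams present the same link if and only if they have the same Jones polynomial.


equivalent: yes
D1 (bracket -A^-12 + A^-8 - A^-4 + 2 - A^4 + A^8; 12 crossings at w = +4): V = x - x^2 + 2x^3 - x^4 + x^5 - x^6
V(D2) = x - x^2 + 2x^3 - x^4 + x^5 - x^6  [10 crossings, <D> = -A^-12 + A^-8 - A^-4 + 2 - A^4 + A^8, w = +4]
observation: Reidemeister moves carry D1 (12 crossings) to D2 (10)


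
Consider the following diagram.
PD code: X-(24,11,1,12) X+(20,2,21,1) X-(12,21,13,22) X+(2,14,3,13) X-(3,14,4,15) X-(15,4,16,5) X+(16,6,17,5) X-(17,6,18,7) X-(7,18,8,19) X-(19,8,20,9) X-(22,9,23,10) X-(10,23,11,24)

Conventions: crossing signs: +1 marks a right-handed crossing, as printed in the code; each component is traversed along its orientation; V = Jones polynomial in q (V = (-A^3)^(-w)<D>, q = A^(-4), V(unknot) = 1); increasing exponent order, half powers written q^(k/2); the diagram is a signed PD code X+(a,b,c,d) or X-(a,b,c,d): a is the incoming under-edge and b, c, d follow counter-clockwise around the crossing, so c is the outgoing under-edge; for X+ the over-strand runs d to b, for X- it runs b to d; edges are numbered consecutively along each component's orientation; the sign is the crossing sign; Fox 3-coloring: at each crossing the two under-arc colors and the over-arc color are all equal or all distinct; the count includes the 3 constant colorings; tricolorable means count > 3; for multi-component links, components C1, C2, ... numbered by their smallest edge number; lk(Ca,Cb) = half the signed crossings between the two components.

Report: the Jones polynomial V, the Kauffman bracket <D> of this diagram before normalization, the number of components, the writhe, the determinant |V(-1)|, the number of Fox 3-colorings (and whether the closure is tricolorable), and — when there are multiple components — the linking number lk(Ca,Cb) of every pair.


Jones polynomial: V(q) = -q^-9 + 2q^-8 - 3q^-7 + 3q^-6 - 3q^-5 + 3q^-4 - q^-3 + q^-2
<D> = A^-10 - A^-6 + 3A^-2 - 3A^2 + 3A^6 - 3A^10 + 2A^14 - A^18; writhe -6
components 1, writhe -6 (12 crossings)
3-colorings: 3 of 3^12, det 17 — not tricolorable
note: det 17 = |V(-1)|; not divisible by 3, so not tricolorable


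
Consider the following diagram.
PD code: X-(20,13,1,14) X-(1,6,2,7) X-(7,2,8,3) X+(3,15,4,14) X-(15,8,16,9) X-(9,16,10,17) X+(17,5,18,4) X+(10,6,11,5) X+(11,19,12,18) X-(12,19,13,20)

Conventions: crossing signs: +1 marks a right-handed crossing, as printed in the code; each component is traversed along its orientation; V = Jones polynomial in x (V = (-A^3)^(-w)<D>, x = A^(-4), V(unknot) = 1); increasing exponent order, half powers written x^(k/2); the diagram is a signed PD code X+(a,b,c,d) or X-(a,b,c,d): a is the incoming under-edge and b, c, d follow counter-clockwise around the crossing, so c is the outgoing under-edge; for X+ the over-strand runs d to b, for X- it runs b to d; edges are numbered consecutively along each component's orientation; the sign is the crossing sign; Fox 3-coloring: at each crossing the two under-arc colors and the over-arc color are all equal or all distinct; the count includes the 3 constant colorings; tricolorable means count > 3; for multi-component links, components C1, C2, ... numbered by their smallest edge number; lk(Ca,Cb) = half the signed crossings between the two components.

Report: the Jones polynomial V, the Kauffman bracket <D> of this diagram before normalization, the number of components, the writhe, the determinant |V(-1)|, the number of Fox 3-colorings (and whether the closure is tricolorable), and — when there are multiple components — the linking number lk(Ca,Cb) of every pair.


Jones polynomial: V(x) = x^-5 - 2x^-4 + 2x^-3 - 2x^-2 + 2x^-1 - 1 + x
<D> = A^-10 - A^-6 + 2A^-2 - 2A^2 + 2A^6 - 2A^10 + A^14; writhe -2
components 1, writhe -2 (10 crossings)
3-colorings: 3 of 3^10, det 11 — not tricolorable
note: w = -2 shifts under R1 moves; the (-A^3)^(2) factor cancels that in V


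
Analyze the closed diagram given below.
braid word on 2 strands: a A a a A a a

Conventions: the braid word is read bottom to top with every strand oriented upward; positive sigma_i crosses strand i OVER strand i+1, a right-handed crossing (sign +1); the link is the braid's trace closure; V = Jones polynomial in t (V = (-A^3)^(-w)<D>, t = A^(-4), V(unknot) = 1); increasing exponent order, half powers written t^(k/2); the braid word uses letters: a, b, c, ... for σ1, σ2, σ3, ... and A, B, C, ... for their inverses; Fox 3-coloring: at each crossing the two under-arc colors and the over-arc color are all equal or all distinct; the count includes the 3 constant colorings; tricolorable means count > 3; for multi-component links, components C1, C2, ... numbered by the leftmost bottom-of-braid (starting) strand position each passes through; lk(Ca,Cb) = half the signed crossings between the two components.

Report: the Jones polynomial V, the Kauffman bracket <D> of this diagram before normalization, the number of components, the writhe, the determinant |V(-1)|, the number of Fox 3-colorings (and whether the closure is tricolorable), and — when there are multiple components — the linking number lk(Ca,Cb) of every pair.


V = t + t^3 - t^4
<D> = A^-7 - A^-3 - A^5 (w = +3)
1 component over 7 crossings, w = +3
9 Fox colorings among 3^7, |V(-1)| = 3: tricolorable
why: one generator, power 3: the (2,3) torus pattern


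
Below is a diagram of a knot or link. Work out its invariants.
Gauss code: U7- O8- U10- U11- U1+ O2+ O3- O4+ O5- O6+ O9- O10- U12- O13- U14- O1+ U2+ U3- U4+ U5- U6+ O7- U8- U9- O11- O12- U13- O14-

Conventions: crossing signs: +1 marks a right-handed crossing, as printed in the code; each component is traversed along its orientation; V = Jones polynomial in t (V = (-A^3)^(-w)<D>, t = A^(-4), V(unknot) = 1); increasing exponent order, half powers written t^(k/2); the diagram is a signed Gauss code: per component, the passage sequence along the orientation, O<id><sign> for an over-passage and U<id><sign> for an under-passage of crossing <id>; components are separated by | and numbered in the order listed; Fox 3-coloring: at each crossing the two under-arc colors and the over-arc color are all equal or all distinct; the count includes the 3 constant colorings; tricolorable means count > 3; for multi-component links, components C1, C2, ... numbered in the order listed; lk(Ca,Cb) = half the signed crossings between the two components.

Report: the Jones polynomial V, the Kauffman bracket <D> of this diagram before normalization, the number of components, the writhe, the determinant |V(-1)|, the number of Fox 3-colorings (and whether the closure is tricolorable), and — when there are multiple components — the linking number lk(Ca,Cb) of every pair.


V(t) = -t^-9 + 2t^-8 - 3t^-7 + 3t^-6 - 3t^-5 + 3t^-4 - t^-3 + t^-2
bracket: A^-10 - A^-6 + 3A^-2 - 3A^2 + 3A^6 - 3A^10 + 2A^14 - A^18, w = -6
1 component, writhe -6, over 14 crossings
det 17, colorings 3 of 3^14 — not tricolorable
observation: det 17 = |V(-1)|; not divisible by 3, so not tricolorable


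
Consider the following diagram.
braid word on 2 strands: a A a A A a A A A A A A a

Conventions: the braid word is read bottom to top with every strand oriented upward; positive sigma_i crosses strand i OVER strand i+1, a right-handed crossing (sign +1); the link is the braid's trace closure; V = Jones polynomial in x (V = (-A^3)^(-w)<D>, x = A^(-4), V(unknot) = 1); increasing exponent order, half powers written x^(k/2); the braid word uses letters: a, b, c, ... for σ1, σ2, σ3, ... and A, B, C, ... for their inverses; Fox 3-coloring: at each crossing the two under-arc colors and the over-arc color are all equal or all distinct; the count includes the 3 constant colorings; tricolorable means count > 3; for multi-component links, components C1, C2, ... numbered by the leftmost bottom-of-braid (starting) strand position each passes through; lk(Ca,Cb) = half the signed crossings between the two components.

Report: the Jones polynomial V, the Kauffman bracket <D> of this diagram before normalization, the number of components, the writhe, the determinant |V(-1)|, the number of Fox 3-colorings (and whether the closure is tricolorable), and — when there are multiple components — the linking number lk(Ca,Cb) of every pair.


Jones polynomial: V(x) = -x^-7 + x^-6 - x^-5 + x^-4 + x^-2
<D> = -A^-7 - A + A^5 - A^9 + A^13; writhe -5
components 1, writhe -5 (13 crossings)
3-colorings: 3 of 3^13, det 5 — not tricolorable
note: det 5 = |V(-1)|; not divisible by 3, so not tricolorable


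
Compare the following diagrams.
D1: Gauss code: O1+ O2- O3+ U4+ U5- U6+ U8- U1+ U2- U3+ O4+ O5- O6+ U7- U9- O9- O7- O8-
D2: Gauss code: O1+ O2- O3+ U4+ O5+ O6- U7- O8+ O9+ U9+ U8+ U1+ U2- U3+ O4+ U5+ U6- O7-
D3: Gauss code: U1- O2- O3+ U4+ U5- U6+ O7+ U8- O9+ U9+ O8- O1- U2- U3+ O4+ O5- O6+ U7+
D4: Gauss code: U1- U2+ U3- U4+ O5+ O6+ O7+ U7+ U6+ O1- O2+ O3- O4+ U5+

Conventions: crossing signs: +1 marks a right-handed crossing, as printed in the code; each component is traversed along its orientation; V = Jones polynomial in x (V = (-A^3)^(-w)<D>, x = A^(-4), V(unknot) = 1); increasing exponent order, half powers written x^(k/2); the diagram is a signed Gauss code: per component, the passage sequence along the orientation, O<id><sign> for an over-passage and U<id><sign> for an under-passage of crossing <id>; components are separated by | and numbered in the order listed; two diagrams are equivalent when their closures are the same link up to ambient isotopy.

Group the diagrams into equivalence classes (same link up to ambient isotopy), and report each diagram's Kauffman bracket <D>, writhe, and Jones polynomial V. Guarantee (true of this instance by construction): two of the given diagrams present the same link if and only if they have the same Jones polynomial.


grouping into links: {D1, D2, D3, D4}
V(D1) = 1  (w -1, c 9, <D> = -A^-3)
V(D2) = 1  (w +3, c 9, <D> = -A^9)
V(D3) = 1  (w +1, c 9, <D> = -A^3)
D4 (bracket -A^9; 7 crossings at w = +3): V = 1
key observation: all 4 diagrams share one V(x), hence one class


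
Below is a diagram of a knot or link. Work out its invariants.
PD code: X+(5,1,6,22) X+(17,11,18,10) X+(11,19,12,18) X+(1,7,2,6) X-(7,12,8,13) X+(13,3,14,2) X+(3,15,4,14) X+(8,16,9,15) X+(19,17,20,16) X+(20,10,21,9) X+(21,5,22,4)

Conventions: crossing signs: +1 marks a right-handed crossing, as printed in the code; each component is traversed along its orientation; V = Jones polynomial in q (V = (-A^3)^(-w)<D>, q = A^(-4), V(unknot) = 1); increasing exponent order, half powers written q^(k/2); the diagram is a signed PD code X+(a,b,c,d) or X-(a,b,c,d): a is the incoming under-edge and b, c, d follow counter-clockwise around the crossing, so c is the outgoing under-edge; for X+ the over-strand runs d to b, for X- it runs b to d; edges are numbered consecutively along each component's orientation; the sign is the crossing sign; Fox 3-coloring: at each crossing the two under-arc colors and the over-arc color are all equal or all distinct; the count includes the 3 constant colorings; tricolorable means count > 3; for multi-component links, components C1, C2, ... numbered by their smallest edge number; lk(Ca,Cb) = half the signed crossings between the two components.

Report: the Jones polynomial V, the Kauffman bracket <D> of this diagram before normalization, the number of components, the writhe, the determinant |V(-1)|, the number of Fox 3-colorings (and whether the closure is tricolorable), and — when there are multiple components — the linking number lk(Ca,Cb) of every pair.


V(q) = q^3 - q^4 + 4q^5 - 5q^6 + 6q^7 - 7q^8 + 6q^9 - 5q^10 + 3q^11 - q^12
bracket: A^-21 - 3A^-17 + 5A^-13 - 6A^-9 + 7A^-5 - 6A^-1 + 5A^3 - 4A^7 + A^11 - A^15, w = +9
1 component, writhe +9, over 11 crossings
det 39, colorings 9 of 3^11 — tricolorable
observation: w = +9 (over 11 crossings) is diagram-only; (-A^3)^(-9) removes it from V


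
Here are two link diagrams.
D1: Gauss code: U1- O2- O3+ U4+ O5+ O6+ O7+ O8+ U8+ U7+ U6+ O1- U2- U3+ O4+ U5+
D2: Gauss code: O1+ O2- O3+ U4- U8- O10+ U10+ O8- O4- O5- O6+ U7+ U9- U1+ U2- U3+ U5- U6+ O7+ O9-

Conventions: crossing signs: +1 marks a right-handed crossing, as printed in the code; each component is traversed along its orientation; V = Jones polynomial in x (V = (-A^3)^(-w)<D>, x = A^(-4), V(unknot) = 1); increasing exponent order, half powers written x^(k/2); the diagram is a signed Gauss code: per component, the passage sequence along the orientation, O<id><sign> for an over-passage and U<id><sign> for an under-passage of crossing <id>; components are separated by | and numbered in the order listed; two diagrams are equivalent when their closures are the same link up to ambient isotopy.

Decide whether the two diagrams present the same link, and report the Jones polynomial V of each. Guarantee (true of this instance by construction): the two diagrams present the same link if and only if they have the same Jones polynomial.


equivalent: yes
D1 (bracket A^12; 8 crossings at w = +4): V = 1
D2 (bracket 1; 10 crossings at w = 0): V = 1
key observation: one V(x) for all 2 diagrams — one class (guaranteed)


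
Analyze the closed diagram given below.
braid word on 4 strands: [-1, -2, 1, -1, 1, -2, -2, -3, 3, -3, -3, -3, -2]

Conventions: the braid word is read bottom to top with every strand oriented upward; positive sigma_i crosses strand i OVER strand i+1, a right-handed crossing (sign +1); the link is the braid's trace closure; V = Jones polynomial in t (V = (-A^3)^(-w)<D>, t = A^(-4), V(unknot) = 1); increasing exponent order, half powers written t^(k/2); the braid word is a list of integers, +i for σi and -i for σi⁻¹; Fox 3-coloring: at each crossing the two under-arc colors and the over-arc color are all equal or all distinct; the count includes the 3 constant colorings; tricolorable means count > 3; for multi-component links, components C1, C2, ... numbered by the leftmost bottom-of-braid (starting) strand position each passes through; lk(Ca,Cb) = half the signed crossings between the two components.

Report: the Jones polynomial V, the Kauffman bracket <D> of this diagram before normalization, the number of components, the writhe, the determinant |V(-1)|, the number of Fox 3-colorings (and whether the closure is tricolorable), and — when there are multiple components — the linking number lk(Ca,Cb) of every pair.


V(t) = t^-8 - 2t^-7 + t^-6 - 2t^-5 + 2t^-4 + t^-2
bracket: -A^-13 - 2A^-5 + 2A^-1 - A^3 + 2A^7 - A^11, w = -7
1 component, writhe -7, over 13 crossings
det 9, colorings 27 of 3^13 — tricolorable
observation: |V(-1)| = 9: so tricolorable, since 3 divides 9


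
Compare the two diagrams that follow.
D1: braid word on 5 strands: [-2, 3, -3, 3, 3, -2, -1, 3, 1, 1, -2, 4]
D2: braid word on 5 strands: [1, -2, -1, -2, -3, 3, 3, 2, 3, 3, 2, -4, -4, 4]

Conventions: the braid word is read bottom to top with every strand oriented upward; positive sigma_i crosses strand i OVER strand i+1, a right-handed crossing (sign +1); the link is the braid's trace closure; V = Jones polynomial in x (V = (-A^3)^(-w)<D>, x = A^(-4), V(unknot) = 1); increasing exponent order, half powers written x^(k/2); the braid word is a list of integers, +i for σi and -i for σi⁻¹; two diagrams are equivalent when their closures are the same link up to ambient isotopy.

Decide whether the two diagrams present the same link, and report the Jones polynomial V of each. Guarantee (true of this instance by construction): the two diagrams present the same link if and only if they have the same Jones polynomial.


equivalent: no
D1 (bracket -A^-6 + 2A^-2 - 2A^2 + 3A^6 - 2A^10 + 2A^14 - A^18; 12 crossings at w = +2): V = -x^-3 + 2x^-2 - 2x^-1 + 3 - 2x + 2x^2 - x^3
D2 (bracket -A^-10 + A^-6 + A^2; 14 crossings at w = +2): V = x + x^3 - x^4
key observation: 2 values of V(x) split the 2 diagrams


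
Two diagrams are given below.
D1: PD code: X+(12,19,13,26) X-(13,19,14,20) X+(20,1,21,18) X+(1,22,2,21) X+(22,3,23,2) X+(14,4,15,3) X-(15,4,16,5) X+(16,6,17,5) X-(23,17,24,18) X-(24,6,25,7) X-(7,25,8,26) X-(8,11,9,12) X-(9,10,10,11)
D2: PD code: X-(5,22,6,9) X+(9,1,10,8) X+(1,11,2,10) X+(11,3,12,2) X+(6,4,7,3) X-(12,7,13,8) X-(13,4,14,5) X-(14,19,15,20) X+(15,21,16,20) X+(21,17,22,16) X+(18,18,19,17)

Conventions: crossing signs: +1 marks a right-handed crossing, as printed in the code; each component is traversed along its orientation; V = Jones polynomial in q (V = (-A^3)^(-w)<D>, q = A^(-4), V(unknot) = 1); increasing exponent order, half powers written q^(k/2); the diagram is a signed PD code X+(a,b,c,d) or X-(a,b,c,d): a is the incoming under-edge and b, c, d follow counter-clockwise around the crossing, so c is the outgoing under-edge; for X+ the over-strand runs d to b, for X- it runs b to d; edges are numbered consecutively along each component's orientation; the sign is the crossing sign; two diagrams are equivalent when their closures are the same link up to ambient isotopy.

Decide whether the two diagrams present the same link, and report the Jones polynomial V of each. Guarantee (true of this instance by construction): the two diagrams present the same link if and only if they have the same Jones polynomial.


equivalent: yes
D1 (bracket -A^-17 + 2A^-13 - A^-9 + 2A^-5 - A^-1 + A^3; 13 crossings at w = -1): V = -q^(-3/2) + q^(-1/2) - 2q^(1/2) + q^(3/2) - 2q^(5/2) + q^(7/2)
V(D2) = -q^(-3/2) + q^(-1/2) - 2q^(1/2) + q^(3/2) - 2q^(5/2) + q^(7/2)  (w +3, c 11, <D> = -A^-5 + 2A^-1 - A^3 + 2A^7 - A^11 + A^15)
key observation: Reidemeister moves carry D1 (13 crossings) to D2 (11)


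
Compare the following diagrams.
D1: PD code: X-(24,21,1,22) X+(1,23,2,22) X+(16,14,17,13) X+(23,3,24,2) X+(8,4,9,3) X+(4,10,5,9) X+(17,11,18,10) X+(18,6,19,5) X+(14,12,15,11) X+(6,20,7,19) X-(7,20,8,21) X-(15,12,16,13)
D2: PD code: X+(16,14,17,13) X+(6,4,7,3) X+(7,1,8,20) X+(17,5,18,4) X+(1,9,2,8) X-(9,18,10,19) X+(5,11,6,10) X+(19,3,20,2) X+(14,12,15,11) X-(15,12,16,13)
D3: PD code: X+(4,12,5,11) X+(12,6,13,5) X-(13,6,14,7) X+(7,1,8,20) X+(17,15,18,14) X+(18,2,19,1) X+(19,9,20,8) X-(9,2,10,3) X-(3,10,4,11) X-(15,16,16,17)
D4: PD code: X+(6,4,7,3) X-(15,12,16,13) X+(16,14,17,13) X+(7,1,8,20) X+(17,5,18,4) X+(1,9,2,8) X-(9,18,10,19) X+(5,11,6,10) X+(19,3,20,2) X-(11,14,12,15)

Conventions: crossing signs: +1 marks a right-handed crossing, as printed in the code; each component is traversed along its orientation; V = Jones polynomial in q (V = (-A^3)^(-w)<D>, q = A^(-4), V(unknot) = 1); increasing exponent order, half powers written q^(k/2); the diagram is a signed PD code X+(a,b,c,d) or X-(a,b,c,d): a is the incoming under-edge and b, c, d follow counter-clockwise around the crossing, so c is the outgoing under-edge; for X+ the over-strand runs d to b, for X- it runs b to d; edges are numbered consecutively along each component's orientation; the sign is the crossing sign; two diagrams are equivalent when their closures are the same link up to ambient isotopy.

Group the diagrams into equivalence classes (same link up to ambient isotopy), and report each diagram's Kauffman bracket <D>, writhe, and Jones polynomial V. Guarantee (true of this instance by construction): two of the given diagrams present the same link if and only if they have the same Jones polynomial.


classes: {D1} | {D2, D4} | {D3}
V(D1) = q + q^3 - q^4  [12 crossings, <D> = -A^2 + A^6 + A^14, w = +6]
V(D2) = q - q^2 + 2q^3 - q^4 + q^5 - q^6  [10 crossings, <D> = -A^-6 + A^-2 - A^2 + 2A^6 - A^10 + A^14, w = +6]
V(D3) = 1  [10 crossings, <D> = A^6, w = +2]
V(D4) = q - q^2 + 2q^3 - q^4 + q^5 - q^6  (w +4, c 10, <D> = -A^-12 + A^-8 - A^-4 + 2 - A^4 + A^8)
note: 3 values of V(q) split the 4 diagrams


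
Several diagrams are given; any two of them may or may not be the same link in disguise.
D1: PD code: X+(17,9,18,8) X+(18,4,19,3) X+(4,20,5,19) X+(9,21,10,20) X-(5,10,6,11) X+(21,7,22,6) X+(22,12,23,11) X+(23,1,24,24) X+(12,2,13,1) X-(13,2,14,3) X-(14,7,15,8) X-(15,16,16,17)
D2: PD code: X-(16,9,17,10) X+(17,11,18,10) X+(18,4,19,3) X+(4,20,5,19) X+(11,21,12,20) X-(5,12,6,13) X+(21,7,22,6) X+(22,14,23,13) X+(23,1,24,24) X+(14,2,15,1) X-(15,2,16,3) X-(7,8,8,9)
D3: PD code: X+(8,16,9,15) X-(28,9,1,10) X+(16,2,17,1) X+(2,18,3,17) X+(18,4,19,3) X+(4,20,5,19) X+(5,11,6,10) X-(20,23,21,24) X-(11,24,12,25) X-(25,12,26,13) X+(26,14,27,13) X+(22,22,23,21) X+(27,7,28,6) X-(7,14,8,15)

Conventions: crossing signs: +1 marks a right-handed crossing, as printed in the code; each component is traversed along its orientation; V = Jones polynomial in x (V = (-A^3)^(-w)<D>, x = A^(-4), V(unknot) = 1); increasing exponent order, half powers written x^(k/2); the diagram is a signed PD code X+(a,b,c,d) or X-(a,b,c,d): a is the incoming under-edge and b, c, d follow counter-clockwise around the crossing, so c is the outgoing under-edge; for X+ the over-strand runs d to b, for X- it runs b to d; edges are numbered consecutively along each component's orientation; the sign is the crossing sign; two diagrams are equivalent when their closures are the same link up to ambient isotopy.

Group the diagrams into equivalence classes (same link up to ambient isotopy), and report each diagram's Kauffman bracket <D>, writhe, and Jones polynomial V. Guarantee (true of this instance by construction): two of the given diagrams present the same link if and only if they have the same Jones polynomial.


equivalence classes: {D1, D2} | {D3}
D1 (bracket -A^-12 + A^-8 - A^-4 + 2 - A^4 + A^8; 12 crossings at w = +4): V = x - x^2 + 2x^3 - x^4 + x^5 - x^6
V(D2) = x - x^2 + 2x^3 - x^4 + x^5 - x^6  (w +4, c 12, <D> = -A^-12 + A^-8 - A^-4 + 2 - A^4 + A^8)
V(D3) = x + x^3 - x^4  [14 crossings, <D> = -A^-4 + 1 + A^8, w = +4]
key observation: 2 values of V(x) split the 3 diagrams


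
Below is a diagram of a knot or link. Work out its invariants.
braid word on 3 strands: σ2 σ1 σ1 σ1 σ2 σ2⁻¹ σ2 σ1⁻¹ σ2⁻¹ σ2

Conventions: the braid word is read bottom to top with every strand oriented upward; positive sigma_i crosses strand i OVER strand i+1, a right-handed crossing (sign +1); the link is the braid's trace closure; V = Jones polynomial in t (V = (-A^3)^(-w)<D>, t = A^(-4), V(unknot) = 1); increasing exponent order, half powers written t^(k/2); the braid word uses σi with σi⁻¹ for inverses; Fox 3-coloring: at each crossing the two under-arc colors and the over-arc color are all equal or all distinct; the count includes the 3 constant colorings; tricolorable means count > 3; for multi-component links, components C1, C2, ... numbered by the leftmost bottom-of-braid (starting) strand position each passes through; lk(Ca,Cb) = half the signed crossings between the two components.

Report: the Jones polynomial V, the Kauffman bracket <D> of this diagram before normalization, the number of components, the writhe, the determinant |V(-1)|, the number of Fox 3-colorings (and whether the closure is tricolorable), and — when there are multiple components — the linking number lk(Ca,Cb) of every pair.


V = t - t^2 + 2t^3 - t^4 + t^5 - t^6
<D> = -A^-12 + A^-8 - A^-4 + 2 - A^4 + A^8 (w = +4)
1 component over 10 crossings, w = +4
3 Fox colorings among 3^10, |V(-1)| = 7: not tricolorable
why: V spans 5 powers of t: at least 5 crossings in any diagram


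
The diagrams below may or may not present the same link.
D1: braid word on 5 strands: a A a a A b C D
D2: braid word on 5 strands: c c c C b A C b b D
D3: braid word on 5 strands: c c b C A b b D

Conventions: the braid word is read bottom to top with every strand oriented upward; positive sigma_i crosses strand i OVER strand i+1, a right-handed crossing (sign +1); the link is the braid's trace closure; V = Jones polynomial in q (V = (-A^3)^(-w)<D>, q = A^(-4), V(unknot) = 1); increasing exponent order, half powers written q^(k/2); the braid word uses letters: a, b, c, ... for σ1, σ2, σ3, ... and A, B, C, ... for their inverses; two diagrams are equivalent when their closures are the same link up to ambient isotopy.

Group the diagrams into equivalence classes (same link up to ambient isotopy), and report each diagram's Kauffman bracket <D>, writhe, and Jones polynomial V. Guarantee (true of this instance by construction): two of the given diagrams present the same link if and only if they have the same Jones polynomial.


classes: {D1} | {D2, D3}
V(D1) = 1  [8 crossings, <D> = 1, w = 0]
V(D2) = q - q^2 + 2q^3 - q^4 + q^5 - q^6  [10 crossings, <D> = -A^-18 + A^-14 - A^-10 + 2A^-6 - A^-2 + A^2, w = +2]
V(D3) = q - q^2 + 2q^3 - q^4 + q^5 - q^6  (w +2, c 8, <D> = -A^-18 + A^-14 - A^-10 + 2A^-6 - A^-2 + A^2)
insight: 2 values of V(q) split the 3 diagrams
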